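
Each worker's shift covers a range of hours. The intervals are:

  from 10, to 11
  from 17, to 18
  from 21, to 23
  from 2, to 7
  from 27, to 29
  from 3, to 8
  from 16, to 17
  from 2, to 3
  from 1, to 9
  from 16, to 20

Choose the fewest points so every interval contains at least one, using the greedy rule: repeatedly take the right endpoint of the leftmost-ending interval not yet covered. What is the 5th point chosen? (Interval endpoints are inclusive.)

29

Process intervals by earliest right end; each time one isn't hit yet, stab at its right endpoint.
By right end: [2,3]  [2,7]  [3,8]  [1,9]  [10,11]  [16,17]  [17,18]  [16,20]  [21,23]  [27,29]
[2,3] uncovered → point at 3; [10,11] uncovered → point at 11; [16,17] uncovered → point at 17; [21,23] uncovered → point at 23; [27,29] uncovered → point at 29.
Points: 3, 11, 17, 23, 29 (5 total).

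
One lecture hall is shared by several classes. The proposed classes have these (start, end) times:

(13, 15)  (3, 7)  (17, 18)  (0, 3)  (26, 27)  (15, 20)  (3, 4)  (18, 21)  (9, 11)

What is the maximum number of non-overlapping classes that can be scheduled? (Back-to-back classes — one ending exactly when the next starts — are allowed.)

7

By end time: (0,3), (3,4), (3,7), (9,11), (13,15), (17,18), (15,20), (18,21), (26,27).
Pick (0,3); next start ≥ 3 → (3,4); next start ≥ 4 → (9,11); next start ≥ 11 → (13,15); next start ≥ 15 → (17,18); next start ≥ 18 → (18,21); next start ≥ 21 → (26,27).
Selected 7 classes.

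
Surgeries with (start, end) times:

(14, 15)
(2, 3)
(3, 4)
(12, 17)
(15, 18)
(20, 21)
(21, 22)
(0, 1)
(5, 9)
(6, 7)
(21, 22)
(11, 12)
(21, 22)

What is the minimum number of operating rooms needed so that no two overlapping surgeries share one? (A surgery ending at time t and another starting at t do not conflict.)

3

The answer is the maximum number of intervals overlapping at any instant.
starts: [0, 2, 3, 5, 6, 11, 12, 14, 15, 20, 21, 21, 21]
ends:   [1, 3, 4, 7, 9, 12, 15, 17, 18, 21, 22, 22, 22]
s0→1 e1→0 s2→1 e3→0 s3→1 e4→0 s5→1 s6→2 e7→1 e9→0 s11→1 e12→0 s12→1 s14→2 e15→1 s15→2 e17→1 e18→0 s20→1 e21→0 s21→1 s21→2 s21→3  — peak 3.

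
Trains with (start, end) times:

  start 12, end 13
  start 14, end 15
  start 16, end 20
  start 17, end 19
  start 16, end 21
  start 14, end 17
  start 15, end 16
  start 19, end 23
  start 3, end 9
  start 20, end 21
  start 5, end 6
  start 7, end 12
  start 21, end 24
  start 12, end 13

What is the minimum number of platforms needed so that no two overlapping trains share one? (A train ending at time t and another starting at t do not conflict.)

starts: [3, 5, 7, 12, 12, 14, 14, 15, 16, 16, 17, 19, 20, 21]
ends:   [6, 9, 12, 13, 13, 15, 16, 17, 19, 20, 21, 21, 23, 24]
s3→1 s5→2 e6→1 s7→2 e9→1 e12→0 s12→1 s12→2 e13→1 e13→0 s14→1 s14→2 e15→1 s15→2 e16→1 s16→2 s16→3  — peak 3.

3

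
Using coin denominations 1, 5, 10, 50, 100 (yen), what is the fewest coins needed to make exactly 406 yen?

Use the largest denomination that fits, subtract, and repeat.
406 − 4×100→6 − 1×5→1 − 1×1→0
Total coins = 4 + 1 + 1 = 6

6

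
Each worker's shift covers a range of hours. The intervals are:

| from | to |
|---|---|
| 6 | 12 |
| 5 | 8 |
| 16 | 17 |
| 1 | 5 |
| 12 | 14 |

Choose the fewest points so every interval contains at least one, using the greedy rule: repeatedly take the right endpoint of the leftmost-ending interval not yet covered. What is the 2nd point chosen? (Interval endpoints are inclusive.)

12

Process intervals by earliest right end; each time one isn't hit yet, stab at its right endpoint.
Sorted: [1,5] [5,8] [6,12] [12,14] [16,17]
{[1,5],[5,8]} hit by 5; {[6,12],[12,14]} hit by 12; {[16,17]} hit by 17.
Points: 5, 12, 17 (3 total).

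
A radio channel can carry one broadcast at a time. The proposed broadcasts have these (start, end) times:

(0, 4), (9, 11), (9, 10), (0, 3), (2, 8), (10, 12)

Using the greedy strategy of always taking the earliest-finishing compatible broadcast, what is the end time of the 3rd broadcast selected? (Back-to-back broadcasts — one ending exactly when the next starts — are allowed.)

12

Sort by end time and greedily take each interval whose start is ≥ the last chosen end.
Sorted by end: (0,3)  (0,4)  (2,8)  (9,10)  (9,11)  (10,12)
take (0,3); take (9,10); take (10,12).
Selected: (0,3) (9,10) (10,12)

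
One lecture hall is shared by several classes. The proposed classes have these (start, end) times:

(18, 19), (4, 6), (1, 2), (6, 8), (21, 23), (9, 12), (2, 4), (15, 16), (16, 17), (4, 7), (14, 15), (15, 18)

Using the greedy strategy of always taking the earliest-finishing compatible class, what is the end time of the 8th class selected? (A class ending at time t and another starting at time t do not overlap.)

Order by finish time; keep every interval that doesn't clash with the previous kept one.
By end time: (1,2), (2,4), (4,6), (4,7), (6,8), (9,12), (14,15), (15,16), (16,17), (15,18), (18,19), (21,23).
Pick (1,2); next start ≥ 2 → (2,4); next start ≥ 4 → (4,6); next start ≥ 6 → (6,8); next start ≥ 8 → (9,12); next start ≥ 12 → (14,15); next start ≥ 15 → (15,16); next start ≥ 16 → (16,17); next start ≥ 17 → (18,19); next start ≥ 19 → (21,23).
Selected: (1,2) (2,4) (4,6) (6,8) (9,12) (14,15) (15,16) (16,17) (18,19) (21,23)

17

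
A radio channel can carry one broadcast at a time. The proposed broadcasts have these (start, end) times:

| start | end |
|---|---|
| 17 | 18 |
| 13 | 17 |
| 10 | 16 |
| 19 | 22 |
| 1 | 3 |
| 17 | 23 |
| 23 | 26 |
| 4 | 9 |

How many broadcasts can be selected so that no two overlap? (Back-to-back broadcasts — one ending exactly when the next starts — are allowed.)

6

By end time: (1,3), (4,9), (10,16), (13,17), (17,18), (19,22), (17,23), (23,26).
Pick (1,3); next start ≥ 3 → (4,9); next start ≥ 9 → (10,16); next start ≥ 16 → (17,18); next start ≥ 18 → (19,22); next start ≥ 22 → (23,26).
Selected 6 broadcasts.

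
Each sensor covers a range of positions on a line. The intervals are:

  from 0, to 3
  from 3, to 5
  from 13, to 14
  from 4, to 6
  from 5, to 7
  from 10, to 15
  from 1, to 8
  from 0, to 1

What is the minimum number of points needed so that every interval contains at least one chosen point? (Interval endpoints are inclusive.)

3

Process intervals by earliest right end; each time one isn't hit yet, stab at its right endpoint.
Sorted: [0,1] [0,3] [3,5] [4,6] [5,7] [1,8] [13,14] [10,15]
{[0,1],[0,3]} hit by 1; {[3,5],[4,6],[5,7],[1,8]} hit by 5; {[13,14],[10,15]} hit by 14.
Points: 1, 5, 14 (3 total).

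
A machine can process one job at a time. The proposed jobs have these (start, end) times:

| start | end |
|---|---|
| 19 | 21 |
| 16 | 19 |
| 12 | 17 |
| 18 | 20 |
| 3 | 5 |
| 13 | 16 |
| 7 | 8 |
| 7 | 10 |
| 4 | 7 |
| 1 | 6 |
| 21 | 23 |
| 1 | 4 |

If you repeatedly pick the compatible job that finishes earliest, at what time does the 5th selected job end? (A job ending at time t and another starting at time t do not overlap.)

Order by finish time; keep every interval that doesn't clash with the previous kept one.
Sorted by end: (1,4)  (3,5)  (1,6)  (4,7)  (7,8)  (7,10)  (13,16)  (12,17)  (16,19)  (18,20)  (19,21)  (21,23)
take (1,4); skip (3,5); skip (1,6); take (4,7); take (7,8); take (13,16); take (16,19); skip (18,20); take (19,21); take (21,23).
Selected: (1,4) (4,7) (7,8) (13,16) (16,19) (19,21) (21,23)

19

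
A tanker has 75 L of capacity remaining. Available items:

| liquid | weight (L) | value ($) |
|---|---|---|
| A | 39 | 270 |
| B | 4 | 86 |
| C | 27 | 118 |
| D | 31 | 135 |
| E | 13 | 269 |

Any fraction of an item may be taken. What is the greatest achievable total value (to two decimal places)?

Sort by value per unit weight and fill in that order.
Ratios (sorted): B 21.50, E 20.69, A 6.92, C 4.37, D 4.35
take B (4 @ 86); take E (13 @ 269); take A (39 @ 270); take 19/27 of C → 83.04. Capacity used 75/75.
Total value = 708.04

708.04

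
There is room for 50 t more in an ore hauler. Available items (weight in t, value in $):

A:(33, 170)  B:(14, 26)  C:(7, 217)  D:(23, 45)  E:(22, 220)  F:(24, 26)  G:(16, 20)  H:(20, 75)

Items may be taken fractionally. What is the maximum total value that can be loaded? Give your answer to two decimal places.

Ratios (sorted): C 31.00, E 10.00, A 5.15, H 3.75, D 1.96, B 1.86, G 1.25, F 1.08
take C (7 @ 217); take E (22 @ 220); take 21/33 of A → 108.18. Capacity used 50/50.
Total value = 545.18

545.18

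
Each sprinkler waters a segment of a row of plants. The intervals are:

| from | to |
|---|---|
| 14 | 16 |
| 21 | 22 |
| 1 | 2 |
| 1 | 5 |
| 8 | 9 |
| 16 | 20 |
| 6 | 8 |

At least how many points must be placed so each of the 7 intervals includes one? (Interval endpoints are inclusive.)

By right end: [1,2]  [1,5]  [6,8]  [8,9]  [14,16]  [16,20]  [21,22]
[1,2] uncovered → point at 2; [6,8] uncovered → point at 8; [14,16] uncovered → point at 16; [21,22] uncovered → point at 22.
Points: 2, 8, 16, 22 (4 total).

4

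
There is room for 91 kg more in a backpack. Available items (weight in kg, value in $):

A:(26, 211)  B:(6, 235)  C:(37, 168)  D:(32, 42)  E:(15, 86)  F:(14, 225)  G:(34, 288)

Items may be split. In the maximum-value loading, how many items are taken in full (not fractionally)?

4

Order: B (235/6=39.17) > F (225/14=16.07) > G (288/34=8.47) > A (211/26=8.12) > E (86/15=5.73) > C (168/37=4.54) > D (42/32=1.31)
Fill: take B (6 @ 235) → take F (14 @ 225) → take G (34 @ 288) → take A (26 @ 211) → take 11/15 of E → 63.07; 91/91 used.
4 item(s) taken whole; one partial (take 11/15 of E).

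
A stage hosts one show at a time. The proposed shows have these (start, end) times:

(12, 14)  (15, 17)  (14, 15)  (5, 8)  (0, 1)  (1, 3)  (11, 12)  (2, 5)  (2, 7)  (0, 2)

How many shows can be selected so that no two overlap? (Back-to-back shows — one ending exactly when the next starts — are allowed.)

Sorted by end: (0,1)  (0,2)  (1,3)  (2,5)  (2,7)  (5,8)  (11,12)  (12,14)  (14,15)  (15,17)
take (0,1); take (1,3); take (5,8); take (11,12); take (12,14); take (14,15); take (15,17).
Selected 7 shows.

7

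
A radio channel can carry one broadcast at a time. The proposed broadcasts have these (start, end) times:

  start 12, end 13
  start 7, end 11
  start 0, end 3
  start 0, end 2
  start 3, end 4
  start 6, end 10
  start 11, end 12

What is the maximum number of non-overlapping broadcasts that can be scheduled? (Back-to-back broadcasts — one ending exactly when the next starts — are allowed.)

By end time: (0,2), (0,3), (3,4), (6,10), (7,11), (11,12), (12,13).
Pick (0,2); next start ≥ 2 → (3,4); next start ≥ 4 → (6,10); next start ≥ 10 → (11,12); next start ≥ 12 → (12,13).
Selected 5 broadcasts.

5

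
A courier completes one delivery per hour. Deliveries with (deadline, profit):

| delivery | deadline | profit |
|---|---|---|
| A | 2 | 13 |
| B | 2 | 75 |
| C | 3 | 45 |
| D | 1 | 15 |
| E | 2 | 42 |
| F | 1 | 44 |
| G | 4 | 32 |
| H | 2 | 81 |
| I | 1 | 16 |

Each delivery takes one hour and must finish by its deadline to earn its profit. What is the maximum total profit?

233

By profit: H(d2,81), B(d2,75), C(d3,45), F(d1,44), E(d2,42), G(d4,32), I(d1,16), D(d1,15), A(d2,13)
H→slot 2; B→slot 1; C→slot 3; F skipped; E skipped; G→slot 4; I skipped; D skipped; A skipped.
Profit = 75 + 81 + 45 + 32 = 233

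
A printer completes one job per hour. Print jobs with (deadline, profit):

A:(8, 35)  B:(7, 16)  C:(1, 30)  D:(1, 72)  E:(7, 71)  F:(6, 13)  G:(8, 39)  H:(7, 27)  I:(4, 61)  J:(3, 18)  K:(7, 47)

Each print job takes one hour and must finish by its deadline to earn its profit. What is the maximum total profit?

370

Take jobs in profit order; each goes to the latest open slot no later than its deadline.
By profit: D(d1,72), E(d7,71), I(d4,61), K(d7,47), G(d8,39), A(d8,35), C(d1,30), H(d7,27), J(d3,18), B(d7,16), F(d6,13)
D→slot 1; E→slot 7; I→slot 4; K→slot 6; G→slot 8; A→slot 5; C skipped; H→slot 3; J→slot 2; B skipped; F skipped.
Profit = 72 + 18 + 27 + 61 + 35 + 47 + 71 + 39 = 370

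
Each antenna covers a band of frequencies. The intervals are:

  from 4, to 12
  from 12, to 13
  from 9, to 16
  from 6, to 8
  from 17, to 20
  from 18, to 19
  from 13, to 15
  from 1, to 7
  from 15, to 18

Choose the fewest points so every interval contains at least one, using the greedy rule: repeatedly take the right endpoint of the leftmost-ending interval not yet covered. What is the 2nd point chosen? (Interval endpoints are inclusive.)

13

Process intervals by earliest right end; each time one isn't hit yet, stab at its right endpoint.
By right end: [1,7]  [6,8]  [4,12]  [12,13]  [13,15]  [9,16]  [15,18]  [18,19]  [17,20]
[1,7] uncovered → point at 7; [12,13] uncovered → point at 13; [15,18] uncovered → point at 18.
Points: 7, 13, 18 (3 total).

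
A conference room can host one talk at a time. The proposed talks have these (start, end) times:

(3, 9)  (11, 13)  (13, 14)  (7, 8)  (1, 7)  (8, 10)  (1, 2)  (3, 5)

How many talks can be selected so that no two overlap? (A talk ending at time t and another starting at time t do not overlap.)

Sorted by end: (1,2)  (3,5)  (1,7)  (7,8)  (3,9)  (8,10)  (11,13)  (13,14)
take (1,2); take (3,5); take (7,8); take (8,10); take (11,13); take (13,14).
Selected 6 talks.

6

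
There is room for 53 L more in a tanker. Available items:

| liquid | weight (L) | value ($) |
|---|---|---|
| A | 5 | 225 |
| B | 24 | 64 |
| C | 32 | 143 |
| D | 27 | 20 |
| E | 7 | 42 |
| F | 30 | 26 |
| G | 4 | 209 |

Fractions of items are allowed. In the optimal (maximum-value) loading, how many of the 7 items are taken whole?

4

Ratios (sorted): G 52.25, A 45.00, E 6.00, C 4.47, B 2.67, F 0.87, D 0.74
take G (4 @ 209); take A (5 @ 225); take E (7 @ 42); take C (32 @ 143); take 5/24 of B → 13.33. Capacity used 53/53.
4 item(s) taken whole; one partial (take 5/24 of B).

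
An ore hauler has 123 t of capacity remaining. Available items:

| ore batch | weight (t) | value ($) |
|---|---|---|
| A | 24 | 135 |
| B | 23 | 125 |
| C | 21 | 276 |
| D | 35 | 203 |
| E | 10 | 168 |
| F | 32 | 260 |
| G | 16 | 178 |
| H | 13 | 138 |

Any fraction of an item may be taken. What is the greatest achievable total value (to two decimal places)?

Greedy by value/weight ratio, highest first.
Ratios (sorted): E 16.80, C 13.14, G 11.12, H 10.62, F 8.12, D 5.80, A 5.62, B 5.43
take E (10 @ 168); take C (21 @ 276); take G (16 @ 178); take H (13 @ 138); take F (32 @ 260); take 31/35 of D → 179.80. Capacity used 123/123.
Total value = 1199.80

1199.80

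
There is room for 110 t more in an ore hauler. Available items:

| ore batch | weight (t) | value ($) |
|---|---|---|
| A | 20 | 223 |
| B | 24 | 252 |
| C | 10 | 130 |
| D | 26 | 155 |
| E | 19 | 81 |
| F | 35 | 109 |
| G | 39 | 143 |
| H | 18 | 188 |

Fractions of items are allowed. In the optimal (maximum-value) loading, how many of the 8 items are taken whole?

5

Sort by value per unit weight and fill in that order.
Ratios (sorted): C 13.00, A 11.15, B 10.50, H 10.44, D 5.96, E 4.26, G 3.67, F 3.11
take C (10 @ 130); take A (20 @ 223); take B (24 @ 252); take H (18 @ 188); take D (26 @ 155); take 12/19 of E → 51.16. Capacity used 110/110.
5 item(s) taken whole; one partial (take 12/19 of E).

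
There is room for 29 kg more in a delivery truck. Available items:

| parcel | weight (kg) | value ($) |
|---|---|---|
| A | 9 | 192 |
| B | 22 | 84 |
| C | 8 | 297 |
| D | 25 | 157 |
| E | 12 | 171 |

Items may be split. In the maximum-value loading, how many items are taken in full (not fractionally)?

Sort by value per unit weight and fill in that order.
Order: C (297/8=37.12) > A (192/9=21.33) > E (171/12=14.25) > D (157/25=6.28) > B (84/22=3.82)
Fill: take C (8 @ 297) → take A (9 @ 192) → take E (12 @ 171); 29/29 used.
3 item(s) taken whole.

3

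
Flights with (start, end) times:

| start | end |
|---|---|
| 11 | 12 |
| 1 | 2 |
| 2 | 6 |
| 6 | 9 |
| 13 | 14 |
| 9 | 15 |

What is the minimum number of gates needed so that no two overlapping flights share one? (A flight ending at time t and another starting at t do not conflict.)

starts: [1, 2, 6, 9, 11, 13]
ends:   [2, 6, 9, 12, 14, 15]
s1→1 e2→0 s2→1 e6→0 s6→1 e9→0 s9→1 s11→2  — peak 2.

2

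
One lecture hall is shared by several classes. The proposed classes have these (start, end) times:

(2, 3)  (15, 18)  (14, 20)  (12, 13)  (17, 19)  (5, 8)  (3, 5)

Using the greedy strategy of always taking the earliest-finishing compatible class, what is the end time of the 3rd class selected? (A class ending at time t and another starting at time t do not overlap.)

By end time: (2,3), (3,5), (5,8), (12,13), (15,18), (17,19), (14,20).
Pick (2,3); next start ≥ 3 → (3,5); next start ≥ 5 → (5,8); next start ≥ 8 → (12,13); next start ≥ 13 → (15,18).
Selected: (2,3) (3,5) (5,8) (12,13) (15,18)

8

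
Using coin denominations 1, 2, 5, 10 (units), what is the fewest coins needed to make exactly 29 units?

5

29 − 2×10→9 − 1×5→4 − 2×2→0
Total coins = 2 + 1 + 2 = 5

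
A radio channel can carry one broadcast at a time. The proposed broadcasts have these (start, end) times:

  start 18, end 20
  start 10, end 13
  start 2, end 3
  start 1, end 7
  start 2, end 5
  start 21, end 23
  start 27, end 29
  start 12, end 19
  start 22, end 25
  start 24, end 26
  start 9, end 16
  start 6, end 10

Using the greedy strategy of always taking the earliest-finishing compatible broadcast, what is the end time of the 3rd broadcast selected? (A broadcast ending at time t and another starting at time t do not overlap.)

Order by finish time; keep every interval that doesn't clash with the previous kept one.
By end time: (2,3), (2,5), (1,7), (6,10), (10,13), (9,16), (12,19), (18,20), (21,23), (22,25), (24,26), (27,29).
Pick (2,3); next start ≥ 3 → (6,10); next start ≥ 10 → (10,13); next start ≥ 13 → (18,20); next start ≥ 20 → (21,23); next start ≥ 23 → (24,26); next start ≥ 26 → (27,29).
Selected: (2,3) (6,10) (10,13) (18,20) (21,23) (24,26) (27,29)

13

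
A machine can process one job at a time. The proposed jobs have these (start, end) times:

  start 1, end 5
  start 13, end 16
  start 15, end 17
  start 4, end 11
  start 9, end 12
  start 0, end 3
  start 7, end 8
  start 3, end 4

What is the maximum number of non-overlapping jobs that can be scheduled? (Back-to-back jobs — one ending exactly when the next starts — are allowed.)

Order by finish time; keep every interval that doesn't clash with the previous kept one.
Sorted by end: (0,3)  (3,4)  (1,5)  (7,8)  (4,11)  (9,12)  (13,16)  (15,17)
take (0,3); take (3,4); skip (1,5); take (7,8); skip (4,11); take (9,12); take (13,16); skip (15,17).
Selected 5 jobs.

5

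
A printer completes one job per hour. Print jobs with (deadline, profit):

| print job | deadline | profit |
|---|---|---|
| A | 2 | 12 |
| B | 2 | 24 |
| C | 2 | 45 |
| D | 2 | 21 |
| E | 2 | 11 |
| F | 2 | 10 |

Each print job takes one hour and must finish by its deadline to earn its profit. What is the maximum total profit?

69

Sort by profit descending; place each in the latest free slot ≤ its deadline.
Profit order: C=45 B=24 D=21 A=12 E=11 F=10
Assign: C→slot 2, B→slot 1, D skipped, A skipped, E skipped, F skipped.
Slots: [1:B] [2:C]
Profit = 24 + 45 = 69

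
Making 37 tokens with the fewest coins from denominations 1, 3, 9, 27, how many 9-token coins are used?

1

37 − 1×27→10 − 1×9→1 − 1×1→0
Count of 9: 1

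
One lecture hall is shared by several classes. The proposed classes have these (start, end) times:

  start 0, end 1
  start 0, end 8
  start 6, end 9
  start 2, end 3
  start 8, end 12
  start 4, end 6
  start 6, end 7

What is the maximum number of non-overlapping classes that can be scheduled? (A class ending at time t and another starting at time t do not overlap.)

By end time: (0,1), (2,3), (4,6), (6,7), (0,8), (6,9), (8,12).
Pick (0,1); next start ≥ 1 → (2,3); next start ≥ 3 → (4,6); next start ≥ 6 → (6,7); next start ≥ 7 → (8,12).
Selected 5 classes.

5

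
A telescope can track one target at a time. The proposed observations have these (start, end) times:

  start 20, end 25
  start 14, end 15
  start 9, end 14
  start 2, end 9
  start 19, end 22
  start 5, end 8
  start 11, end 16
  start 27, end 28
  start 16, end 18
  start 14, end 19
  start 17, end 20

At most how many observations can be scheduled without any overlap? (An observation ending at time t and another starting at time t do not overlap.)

By end time: (5,8), (2,9), (9,14), (14,15), (11,16), (16,18), (14,19), (17,20), (19,22), (20,25), (27,28).
Pick (5,8); next start ≥ 8 → (9,14); next start ≥ 14 → (14,15); next start ≥ 15 → (16,18); next start ≥ 18 → (19,22); next start ≥ 22 → (27,28).
Selected 6 observations.

6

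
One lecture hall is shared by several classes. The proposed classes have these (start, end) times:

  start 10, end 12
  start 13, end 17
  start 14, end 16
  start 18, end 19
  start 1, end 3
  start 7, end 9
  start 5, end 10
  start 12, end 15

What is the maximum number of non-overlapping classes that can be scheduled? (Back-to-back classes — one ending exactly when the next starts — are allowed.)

5

Order by finish time; keep every interval that doesn't clash with the previous kept one.
Sorted by end: (1,3)  (7,9)  (5,10)  (10,12)  (12,15)  (14,16)  (13,17)  (18,19)
take (1,3); take (7,9); take (10,12); take (12,15); skip (13,17); take (18,19).
Selected 5 classes.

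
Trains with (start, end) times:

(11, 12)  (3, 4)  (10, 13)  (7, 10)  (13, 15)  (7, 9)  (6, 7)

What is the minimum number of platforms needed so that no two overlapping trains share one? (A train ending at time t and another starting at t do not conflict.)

2

starts: [3, 6, 7, 7, 10, 11, 13]
ends:   [4, 7, 9, 10, 12, 13, 15]
s3→1 e4→0 s6→1 e7→0 s7→1 s7→2  — peak 2.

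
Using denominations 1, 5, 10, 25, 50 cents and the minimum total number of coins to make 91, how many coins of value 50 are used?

1

91 − 1×50→41 − 1×25→16 − 1×10→6 − 1×5→1 − 1×1→0
Count of 50: 1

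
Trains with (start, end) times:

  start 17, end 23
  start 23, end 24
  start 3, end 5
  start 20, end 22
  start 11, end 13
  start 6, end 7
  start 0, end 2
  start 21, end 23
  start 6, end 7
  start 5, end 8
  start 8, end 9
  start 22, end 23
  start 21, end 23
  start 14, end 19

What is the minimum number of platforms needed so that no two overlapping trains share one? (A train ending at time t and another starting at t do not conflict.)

The answer is the maximum number of intervals overlapping at any instant.
starts: [0, 3, 5, 6, 6, 8, 11, 14, 17, 20, 21, 21, 22, 23]
ends:   [2, 5, 7, 7, 8, 9, 13, 19, 22, 23, 23, 23, 23, 24]
s0→1 e2→0 s3→1 e5→0 s5→1 s6→2 s6→3 e7→2 e7→1 e8→0 s8→1 e9→0 s11→1 e13→0 s14→1 s17→2 e19→1 s20→2 s21→3 s21→4  — peak 4.

4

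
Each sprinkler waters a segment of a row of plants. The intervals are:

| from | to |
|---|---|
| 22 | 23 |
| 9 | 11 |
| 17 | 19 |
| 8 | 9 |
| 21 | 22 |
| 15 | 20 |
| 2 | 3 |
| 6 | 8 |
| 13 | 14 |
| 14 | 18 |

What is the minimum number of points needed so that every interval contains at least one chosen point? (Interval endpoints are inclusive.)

6

Process intervals by earliest right end; each time one isn't hit yet, stab at its right endpoint.
By right end: [2,3]  [6,8]  [8,9]  [9,11]  [13,14]  [14,18]  [17,19]  [15,20]  [21,22]  [22,23]
[2,3] uncovered → point at 3; [6,8] uncovered → point at 8; [9,11] uncovered → point at 11; [13,14] uncovered → point at 14; [17,19] uncovered → point at 19; [21,22] uncovered → point at 22.
Points: 3, 8, 11, 14, 19, 22 (6 total).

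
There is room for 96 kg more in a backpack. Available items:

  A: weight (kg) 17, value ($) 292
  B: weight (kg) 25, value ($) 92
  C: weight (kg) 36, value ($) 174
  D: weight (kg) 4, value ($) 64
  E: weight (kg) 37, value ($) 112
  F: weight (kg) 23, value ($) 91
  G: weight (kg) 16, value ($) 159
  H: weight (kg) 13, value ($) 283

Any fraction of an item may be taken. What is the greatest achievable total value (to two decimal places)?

1011.57

Ratios (sorted): H 21.77, A 17.18, D 16.00, G 9.94, C 4.83, F 3.96, B 3.68, E 3.03
take H (13 @ 283); take A (17 @ 292); take D (4 @ 64); take G (16 @ 159); take C (36 @ 174); take 10/23 of F → 39.57. Capacity used 96/96.
Total value = 1011.57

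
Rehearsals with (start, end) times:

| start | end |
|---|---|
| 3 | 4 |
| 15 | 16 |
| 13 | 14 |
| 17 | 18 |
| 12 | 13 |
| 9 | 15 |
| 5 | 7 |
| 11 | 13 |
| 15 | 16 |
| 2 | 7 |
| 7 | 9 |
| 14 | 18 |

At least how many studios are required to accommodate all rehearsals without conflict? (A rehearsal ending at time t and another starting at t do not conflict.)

The answer is the maximum number of intervals overlapping at any instant.
Events (time:±→running): 2:+→1 3:+→2 4:-→1 5:+→2 7:-→1 7:-→0 7:+→1 9:-→0 9:+→1 11:+→2 12:+→3 … peak 3.

3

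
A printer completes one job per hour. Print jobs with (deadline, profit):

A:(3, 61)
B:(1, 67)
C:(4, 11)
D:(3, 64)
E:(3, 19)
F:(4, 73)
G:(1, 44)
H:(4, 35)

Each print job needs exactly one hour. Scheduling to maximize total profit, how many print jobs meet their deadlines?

4

Take jobs in profit order; each goes to the latest open slot no later than its deadline.
By profit: F(d4,73), B(d1,67), D(d3,64), A(d3,61), G(d1,44), H(d4,35), E(d3,19), C(d4,11)
F→slot 4; B→slot 1; D→slot 3; A→slot 2; G skipped; H skipped; E skipped; C skipped.
4 of 8 scheduled.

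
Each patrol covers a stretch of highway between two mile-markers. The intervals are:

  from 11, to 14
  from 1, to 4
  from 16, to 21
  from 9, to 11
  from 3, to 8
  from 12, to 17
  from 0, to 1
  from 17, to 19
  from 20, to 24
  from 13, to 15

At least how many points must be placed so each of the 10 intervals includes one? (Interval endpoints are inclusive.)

Sort by right endpoint; whenever an interval is uncovered, place a point at its right end.
By right end: [0,1]  [1,4]  [3,8]  [9,11]  [11,14]  [13,15]  [12,17]  [17,19]  [16,21]  [20,24]
[0,1] uncovered → point at 1; [3,8] uncovered → point at 8; [9,11] uncovered → point at 11; [13,15] uncovered → point at 15; [17,19] uncovered → point at 19; [20,24] uncovered → point at 24.
Points: 1, 8, 11, 15, 19, 24 (6 total).

6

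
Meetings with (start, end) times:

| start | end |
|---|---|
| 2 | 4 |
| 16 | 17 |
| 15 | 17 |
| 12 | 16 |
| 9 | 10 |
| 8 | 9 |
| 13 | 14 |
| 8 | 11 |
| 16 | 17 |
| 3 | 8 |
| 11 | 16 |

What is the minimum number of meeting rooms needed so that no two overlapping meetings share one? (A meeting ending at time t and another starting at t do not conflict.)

Events (time:±→running): 2:+→1 3:+→2 4:-→1 8:-→0 8:+→1 8:+→2 9:-→1 9:+→2 10:-→1 11:-→0 11:+→1 12:+→2 13:+→3 … peak 3.

3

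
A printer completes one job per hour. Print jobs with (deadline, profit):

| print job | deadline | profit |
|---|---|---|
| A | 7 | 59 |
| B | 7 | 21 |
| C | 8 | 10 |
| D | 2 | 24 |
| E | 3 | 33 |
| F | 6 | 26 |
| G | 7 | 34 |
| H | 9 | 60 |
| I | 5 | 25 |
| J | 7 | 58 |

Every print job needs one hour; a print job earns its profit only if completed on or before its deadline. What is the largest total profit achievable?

329

Take jobs in profit order; each goes to the latest open slot no later than its deadline.
Profit order: H=60 A=59 J=58 G=34 E=33 F=26 I=25 D=24 B=21 C=10
Assign: H→slot 9, A→slot 7, J→slot 6, G→slot 5, E→slot 3, F→slot 4, I→slot 2, D→slot 1, B skipped, C→slot 8.
Slots: [1:D] [2:I] [3:E] [4:F] [5:G] [6:J] [7:A] [8:C] [9:H]
Profit = 24 + 25 + 33 + 26 + 34 + 58 + 59 + 10 + 60 = 329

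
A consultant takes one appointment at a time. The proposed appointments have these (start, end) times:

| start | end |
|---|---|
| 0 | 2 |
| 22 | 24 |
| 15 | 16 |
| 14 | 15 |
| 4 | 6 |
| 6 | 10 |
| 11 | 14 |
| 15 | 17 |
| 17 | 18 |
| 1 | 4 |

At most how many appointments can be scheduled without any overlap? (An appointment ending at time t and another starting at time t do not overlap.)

8

Sorted by end: (0,2)  (1,4)  (4,6)  (6,10)  (11,14)  (14,15)  (15,16)  (15,17)  (17,18)  (22,24)
take (0,2); skip (1,4); take (4,6); take (6,10); take (11,14); take (14,15); take (15,16); take (17,18); take (22,24).
Selected 8 appointments.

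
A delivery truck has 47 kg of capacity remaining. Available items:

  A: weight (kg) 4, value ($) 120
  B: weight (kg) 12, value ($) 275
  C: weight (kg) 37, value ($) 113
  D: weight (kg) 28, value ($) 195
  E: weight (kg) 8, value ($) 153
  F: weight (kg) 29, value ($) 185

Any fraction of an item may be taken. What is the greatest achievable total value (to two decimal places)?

708.18

Ratios (sorted): A 30.00, B 22.92, E 19.12, D 6.96, F 6.38, C 3.05
take A (4 @ 120); take B (12 @ 275); take E (8 @ 153); take 23/28 of D → 160.18. Capacity used 47/47.
Total value = 708.18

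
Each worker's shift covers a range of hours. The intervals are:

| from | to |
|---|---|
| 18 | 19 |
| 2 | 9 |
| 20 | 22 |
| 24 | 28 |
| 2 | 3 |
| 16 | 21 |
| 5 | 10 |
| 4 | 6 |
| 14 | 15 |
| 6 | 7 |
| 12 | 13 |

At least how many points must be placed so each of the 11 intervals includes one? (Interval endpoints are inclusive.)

Sorted: [2,3] [4,6] [6,7] [2,9] [5,10] [12,13] [14,15] [18,19] [16,21] [20,22] [24,28]
{[2,3]} hit by 3; {[4,6],[6,7],[2,9],[5,10]} hit by 6; {[12,13]} hit by 13; {[14,15]} hit by 15; {[18,19],[16,21]} hit by 19; {[20,22]} hit by 22; {[24,28]} hit by 28.
Points: 3, 6, 13, 15, 19, 22, 28 (7 total).

7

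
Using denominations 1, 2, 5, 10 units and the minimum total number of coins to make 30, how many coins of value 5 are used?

30 = 3×10
Count of 5: 0

0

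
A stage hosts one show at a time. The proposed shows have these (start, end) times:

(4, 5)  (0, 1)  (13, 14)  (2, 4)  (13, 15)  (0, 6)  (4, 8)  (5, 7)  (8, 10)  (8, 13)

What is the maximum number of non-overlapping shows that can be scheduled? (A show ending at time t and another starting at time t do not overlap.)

Sort by end time and greedily take each interval whose start is ≥ the last chosen end.
Sorted by end: (0,1)  (2,4)  (4,5)  (0,6)  (5,7)  (4,8)  (8,10)  (8,13)  (13,14)  (13,15)
take (0,1); take (2,4); take (4,5); take (5,7); skip (4,8); take (8,10); skip (8,13); take (13,14).
Selected 6 shows.

6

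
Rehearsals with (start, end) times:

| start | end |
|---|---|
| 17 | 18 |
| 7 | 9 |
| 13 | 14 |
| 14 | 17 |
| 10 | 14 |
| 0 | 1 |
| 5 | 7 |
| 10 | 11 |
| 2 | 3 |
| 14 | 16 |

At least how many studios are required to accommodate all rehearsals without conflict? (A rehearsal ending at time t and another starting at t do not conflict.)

Events (time:±→running): 0:+→1 1:-→0 2:+→1 3:-→0 5:+→1 7:-→0 7:+→1 9:-→0 10:+→1 10:+→2 … peak 2.

2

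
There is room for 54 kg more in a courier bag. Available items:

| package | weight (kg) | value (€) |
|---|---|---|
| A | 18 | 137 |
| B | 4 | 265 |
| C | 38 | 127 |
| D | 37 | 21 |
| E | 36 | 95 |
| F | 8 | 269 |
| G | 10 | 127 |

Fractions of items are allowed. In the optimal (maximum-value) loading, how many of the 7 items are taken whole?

4

Greedy by value/weight ratio, highest first.
Order: B (265/4=66.25) > F (269/8=33.62) > G (127/10=12.70) > A (137/18=7.61) > C (127/38=3.34) > E (95/36=2.64) > D (21/37=0.57)
Fill: take B (4 @ 265) → take F (8 @ 269) → take G (10 @ 127) → take A (18 @ 137) → take 14/38 of C → 46.79; 54/54 used.
4 item(s) taken whole; one partial (take 14/38 of C).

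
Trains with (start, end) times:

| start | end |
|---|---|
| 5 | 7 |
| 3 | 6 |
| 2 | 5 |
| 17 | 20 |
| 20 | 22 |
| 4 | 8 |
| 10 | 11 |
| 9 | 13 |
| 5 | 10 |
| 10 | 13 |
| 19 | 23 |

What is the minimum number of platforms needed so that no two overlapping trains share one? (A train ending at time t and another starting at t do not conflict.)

4

starts: [2, 3, 4, 5, 5, 9, 10, 10, 17, 19, 20]
ends:   [5, 6, 7, 8, 10, 11, 13, 13, 20, 22, 23]
s2→1 s3→2 s4→3 e5→2 s5→3 s5→4  — peak 4.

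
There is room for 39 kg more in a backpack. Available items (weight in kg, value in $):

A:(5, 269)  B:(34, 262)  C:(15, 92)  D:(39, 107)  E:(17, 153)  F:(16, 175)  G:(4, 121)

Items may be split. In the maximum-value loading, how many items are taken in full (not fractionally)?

Sort by value per unit weight and fill in that order.
Ratios (sorted): A 53.80, G 30.25, F 10.94, E 9.00, B 7.71, C 6.13, D 2.74
take A (5 @ 269); take G (4 @ 121); take F (16 @ 175); take 14/17 of E → 126.00. Capacity used 39/39.
3 item(s) taken whole; one partial (take 14/17 of E).

3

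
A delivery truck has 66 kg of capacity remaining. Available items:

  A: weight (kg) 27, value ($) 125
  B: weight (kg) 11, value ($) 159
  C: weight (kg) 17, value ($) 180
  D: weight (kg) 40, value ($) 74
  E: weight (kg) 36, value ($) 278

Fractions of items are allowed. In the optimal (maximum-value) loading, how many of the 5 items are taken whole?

Sort by value per unit weight and fill in that order.
Ratios (sorted): B 14.45, C 10.59, E 7.72, A 4.63, D 1.85
take B (11 @ 159); take C (17 @ 180); take E (36 @ 278); take 2/27 of A → 9.26. Capacity used 66/66.
3 item(s) taken whole; one partial (take 2/27 of A).

3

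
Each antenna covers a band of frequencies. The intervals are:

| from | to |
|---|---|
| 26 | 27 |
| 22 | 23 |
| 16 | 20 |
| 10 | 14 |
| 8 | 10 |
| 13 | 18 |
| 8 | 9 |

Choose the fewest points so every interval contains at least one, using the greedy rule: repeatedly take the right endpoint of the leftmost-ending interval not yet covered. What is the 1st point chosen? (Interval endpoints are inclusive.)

Sort by right endpoint; whenever an interval is uncovered, place a point at its right end.
Sorted: [8,9] [8,10] [10,14] [13,18] [16,20] [22,23] [26,27]
{[8,9],[8,10]} hit by 9; {[10,14],[13,18]} hit by 14; {[16,20]} hit by 20; {[22,23]} hit by 23; {[26,27]} hit by 27.
Points: 9, 14, 20, 23, 27 (5 total).

9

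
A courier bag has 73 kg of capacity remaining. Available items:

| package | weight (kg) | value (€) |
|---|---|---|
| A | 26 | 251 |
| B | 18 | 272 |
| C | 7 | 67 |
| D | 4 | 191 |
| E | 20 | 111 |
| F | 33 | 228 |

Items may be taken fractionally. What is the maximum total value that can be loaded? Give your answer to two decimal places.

905.36

Greedy by value/weight ratio, highest first.
Ratios (sorted): D 47.75, B 15.11, A 9.65, C 9.57, F 6.91, E 5.55
take D (4 @ 191); take B (18 @ 272); take A (26 @ 251); take C (7 @ 67); take 18/33 of F → 124.36. Capacity used 73/73.
Total value = 905.36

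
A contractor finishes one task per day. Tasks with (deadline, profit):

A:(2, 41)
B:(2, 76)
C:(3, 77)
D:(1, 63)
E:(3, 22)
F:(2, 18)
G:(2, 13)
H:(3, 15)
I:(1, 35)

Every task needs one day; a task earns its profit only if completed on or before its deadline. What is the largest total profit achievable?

Sort by profit descending; place each in the latest free slot ≤ its deadline.
By profit: C(d3,77), B(d2,76), D(d1,63), A(d2,41), I(d1,35), E(d3,22), F(d2,18), H(d3,15), G(d2,13)
C→slot 3; B→slot 2; D→slot 1; A skipped; I skipped; E skipped; F skipped; H skipped; G skipped.
Profit = 63 + 76 + 77 = 216

216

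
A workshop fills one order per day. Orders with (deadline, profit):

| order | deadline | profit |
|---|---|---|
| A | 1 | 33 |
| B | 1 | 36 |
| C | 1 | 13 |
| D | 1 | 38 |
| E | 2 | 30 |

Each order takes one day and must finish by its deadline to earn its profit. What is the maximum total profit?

Sort by profit descending; place each in the latest free slot ≤ its deadline.
Profit order: D=38 B=36 A=33 E=30 C=13
Assign: D→slot 1, B skipped, A skipped, E→slot 2, C skipped.
Slots: [1:D] [2:E]
Profit = 38 + 30 = 68

68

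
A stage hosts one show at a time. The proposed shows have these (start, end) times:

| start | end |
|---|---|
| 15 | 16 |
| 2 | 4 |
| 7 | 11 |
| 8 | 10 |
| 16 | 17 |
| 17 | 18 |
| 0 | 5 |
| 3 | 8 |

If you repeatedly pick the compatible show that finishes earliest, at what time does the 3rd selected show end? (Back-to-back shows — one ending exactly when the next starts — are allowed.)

Sorted by end: (2,4)  (0,5)  (3,8)  (8,10)  (7,11)  (15,16)  (16,17)  (17,18)
take (2,4); skip (0,5); skip (3,8); take (8,10); take (15,16); take (16,17); take (17,18).
Selected: (2,4) (8,10) (15,16) (16,17) (17,18)

16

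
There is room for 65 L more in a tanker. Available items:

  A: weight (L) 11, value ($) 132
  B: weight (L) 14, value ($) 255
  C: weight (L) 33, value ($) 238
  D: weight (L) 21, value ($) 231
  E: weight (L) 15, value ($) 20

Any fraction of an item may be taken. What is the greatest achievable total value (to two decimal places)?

755.03

Greedy by value/weight ratio, highest first.
Ratios (sorted): B 18.21, A 12.00, D 11.00, C 7.21, E 1.33
take B (14 @ 255); take A (11 @ 132); take D (21 @ 231); take 19/33 of C → 137.03. Capacity used 65/65.
Total value = 755.03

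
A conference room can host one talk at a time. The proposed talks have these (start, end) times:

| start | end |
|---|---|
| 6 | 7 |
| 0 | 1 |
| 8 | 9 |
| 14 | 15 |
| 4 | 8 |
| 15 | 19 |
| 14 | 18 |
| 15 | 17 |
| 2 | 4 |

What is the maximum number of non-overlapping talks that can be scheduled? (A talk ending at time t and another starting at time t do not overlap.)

By end time: (0,1), (2,4), (6,7), (4,8), (8,9), (14,15), (15,17), (14,18), (15,19).
Pick (0,1); next start ≥ 1 → (2,4); next start ≥ 4 → (6,7); next start ≥ 7 → (8,9); next start ≥ 9 → (14,15); next start ≥ 15 → (15,17).
Selected 6 talks.

6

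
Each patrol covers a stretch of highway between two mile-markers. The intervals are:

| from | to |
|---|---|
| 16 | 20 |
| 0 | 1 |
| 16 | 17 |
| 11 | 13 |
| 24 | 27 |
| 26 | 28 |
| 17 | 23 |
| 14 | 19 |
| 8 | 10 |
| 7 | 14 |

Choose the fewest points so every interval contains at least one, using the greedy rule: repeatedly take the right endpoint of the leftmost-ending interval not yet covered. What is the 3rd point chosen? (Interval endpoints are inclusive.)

13

Sorted: [0,1] [8,10] [11,13] [7,14] [16,17] [14,19] [16,20] [17,23] [24,27] [26,28]
{[0,1]} hit by 1; {[8,10]} hit by 10; {[11,13],[7,14]} hit by 13; {[16,17],[14,19],[16,20],[17,23]} hit by 17; {[24,27],[26,28]} hit by 27.
Points: 1, 10, 13, 17, 27 (5 total).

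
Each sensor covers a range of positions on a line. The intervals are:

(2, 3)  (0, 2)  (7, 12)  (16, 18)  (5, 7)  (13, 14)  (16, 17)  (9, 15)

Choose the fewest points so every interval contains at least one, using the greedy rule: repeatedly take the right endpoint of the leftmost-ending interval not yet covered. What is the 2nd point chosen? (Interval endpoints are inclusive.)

By right end: [0,2]  [2,3]  [5,7]  [7,12]  [13,14]  [9,15]  [16,17]  [16,18]
[0,2] uncovered → point at 2; [5,7] uncovered → point at 7; [13,14] uncovered → point at 14; [16,17] uncovered → point at 17.
Points: 2, 7, 14, 17 (4 total).

7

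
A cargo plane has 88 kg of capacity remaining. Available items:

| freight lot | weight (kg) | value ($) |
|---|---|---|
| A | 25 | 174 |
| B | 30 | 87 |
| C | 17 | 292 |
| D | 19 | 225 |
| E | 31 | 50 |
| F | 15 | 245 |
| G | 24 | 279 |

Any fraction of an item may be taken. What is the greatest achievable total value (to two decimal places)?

Greedy by value/weight ratio, highest first.
Ratios (sorted): C 17.18, F 16.33, D 11.84, G 11.62, A 6.96, B 2.90, E 1.61
take C (17 @ 292); take F (15 @ 245); take D (19 @ 225); take G (24 @ 279); take 13/25 of A → 90.48. Capacity used 88/88.
Total value = 1131.48

1131.48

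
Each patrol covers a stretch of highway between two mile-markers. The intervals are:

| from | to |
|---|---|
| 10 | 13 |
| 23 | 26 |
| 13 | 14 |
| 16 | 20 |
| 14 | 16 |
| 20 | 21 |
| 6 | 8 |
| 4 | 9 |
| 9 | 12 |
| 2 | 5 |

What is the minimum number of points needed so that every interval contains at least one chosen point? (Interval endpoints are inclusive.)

Sort by right endpoint; whenever an interval is uncovered, place a point at its right end.
By right end: [2,5]  [6,8]  [4,9]  [9,12]  [10,13]  [13,14]  [14,16]  [16,20]  [20,21]  [23,26]
[2,5] uncovered → point at 5; [6,8] uncovered → point at 8; [9,12] uncovered → point at 12; [13,14] uncovered → point at 14; [16,20] uncovered → point at 20; [23,26] uncovered → point at 26.
Points: 5, 8, 12, 14, 20, 26 (6 total).

6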